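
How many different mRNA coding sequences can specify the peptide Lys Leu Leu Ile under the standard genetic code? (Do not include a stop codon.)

216

Lys: 2 codons.
Leu: 6 codons.
Leu: 6 codons.
Ile: 3 codons.
2 × 6 × 6 × 3 = 216.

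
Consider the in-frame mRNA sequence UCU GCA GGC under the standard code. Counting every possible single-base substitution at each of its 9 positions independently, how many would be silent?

9

Codon 1 (UCU, Ser): 3 synonymous substitutions.
Codon 2 (GCA, Ala): 3 synonymous substitutions.
Codon 3 (GGC, Gly): 3 synonymous substitutions.
Total: 3 + 3 + 3 = 9.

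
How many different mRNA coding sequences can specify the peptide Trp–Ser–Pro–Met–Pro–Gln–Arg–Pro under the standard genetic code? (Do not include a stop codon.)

4608

Trp: 1 codon.
Ser: 6 codons.
Pro: 4 codons.
Met: 1 codon.
Pro: 4 codons.
Gln: 2 codons.
Arg: 6 codons.
Pro: 4 codons.
1 × 6 × 4 × 1 × 4 × 2 × 6 × 4 = 4608.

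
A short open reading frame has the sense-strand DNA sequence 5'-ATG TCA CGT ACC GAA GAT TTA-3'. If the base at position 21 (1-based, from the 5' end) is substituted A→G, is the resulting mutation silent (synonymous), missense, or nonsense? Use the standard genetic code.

silent

Position 21 falls in codon 7: TTA → Leu.
After the substitution the codon is TTG → Leu.
Both encode Leu, so the change is synonymous.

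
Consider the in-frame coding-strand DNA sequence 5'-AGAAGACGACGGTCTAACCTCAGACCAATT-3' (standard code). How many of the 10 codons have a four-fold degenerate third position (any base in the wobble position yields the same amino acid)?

5

Codon 1 AGA (Arg): third position 2-fold.
Codon 2 AGA (Arg): third position 2-fold.
Codon 3 CGA (Arg): third position 4-fold.
Codon 4 CGG (Arg): third position 4-fold.
Codon 5 TCT (Ser): third position 4-fold.
Codon 6 AAC (Asn): third position 2-fold.
Codon 7 CTC (Leu): third position 4-fold.
Codon 8 AGA (Arg): third position 2-fold.
Codon 9 CCA (Pro): third position 4-fold.
Codon 10 ATT (Ile): third position 3-fold.
Four-fold degenerate third positions: 5.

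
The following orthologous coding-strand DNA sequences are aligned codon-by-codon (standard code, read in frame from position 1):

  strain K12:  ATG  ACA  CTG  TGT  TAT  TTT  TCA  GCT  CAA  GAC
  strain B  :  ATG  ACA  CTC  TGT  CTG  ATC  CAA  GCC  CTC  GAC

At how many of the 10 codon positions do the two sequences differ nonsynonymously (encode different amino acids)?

4

Codon 1: ATG Met / ATG Met — identical.
Codon 2: ACA Thr / ACA Thr — identical.
Codon 3: CTG Leu / CTC Leu — synonymous.
Codon 4: TGT Cys / TGT Cys — identical.
Codon 5: TAT Tyr / CTG Leu — nonsynonymous.
Codon 6: TTT Phe / ATC Ile — nonsynonymous.
Codon 7: TCA Ser / CAA Gln — nonsynonymous.
Codon 8: GCT Ala / GCC Ala — synonymous.
Codon 9: CAA Gln / CTC Leu — nonsynonymous.
Codon 10: GAC Asp / GAC Asp — identical.
Nonsynonymous differences: 4.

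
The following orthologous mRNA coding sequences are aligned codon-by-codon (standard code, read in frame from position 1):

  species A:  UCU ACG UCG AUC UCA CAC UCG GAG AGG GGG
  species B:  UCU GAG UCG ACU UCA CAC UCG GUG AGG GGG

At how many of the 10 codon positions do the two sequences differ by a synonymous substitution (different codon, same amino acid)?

0

Codon 1: UCU Ser / UCU Ser — identical.
Codon 2: ACG Thr / GAG Glu — nonsynonymous.
Codon 3: UCG Ser / UCG Ser — identical.
Codon 4: AUC Ile / ACU Thr — nonsynonymous.
Codon 5: UCA Ser / UCA Ser — identical.
Codon 6: CAC His / CAC His — identical.
Codon 7: UCG Ser / UCG Ser — identical.
Codon 8: GAG Glu / GUG Val — nonsynonymous.
Codon 9: AGG Arg / AGG Arg — identical.
Codon 10: GGG Gly / GGG Gly — identical.
Synonymous differences: 0.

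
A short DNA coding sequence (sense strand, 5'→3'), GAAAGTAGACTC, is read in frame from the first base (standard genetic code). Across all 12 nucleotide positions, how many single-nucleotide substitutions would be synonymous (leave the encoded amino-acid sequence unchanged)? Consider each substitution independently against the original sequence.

Codon 1 (GAA, Glu): 1 synonymous substitution.
Codon 2 (AGT, Ser): 1 synonymous substitution.
Codon 3 (AGA, Arg): 2 synonymous substitutions.
Codon 4 (CTC, Leu): 3 synonymous substitutions.
Total: 1 + 1 + 2 + 3 = 7.

7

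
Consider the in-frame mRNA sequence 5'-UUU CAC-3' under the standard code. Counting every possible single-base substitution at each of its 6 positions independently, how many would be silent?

2

Codon 1 (UUU, Phe): 1 synonymous substitution.
Codon 2 (CAC, His): 1 synonymous substitution.
Total: 1 + 1 = 2.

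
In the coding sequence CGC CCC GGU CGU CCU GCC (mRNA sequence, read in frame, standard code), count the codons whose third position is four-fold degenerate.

6

Codon 1 CGC (Arg): third position 4-fold.
Codon 2 CCC (Pro): third position 4-fold.
Codon 3 GGU (Gly): third position 4-fold.
Codon 4 CGU (Arg): third position 4-fold.
Codon 5 CCU (Pro): third position 4-fold.
Codon 6 GCC (Ala): third position 4-fold.
Four-fold degenerate third positions: 6.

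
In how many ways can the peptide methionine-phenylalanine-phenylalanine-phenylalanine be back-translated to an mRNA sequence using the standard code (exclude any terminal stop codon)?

Met: 1 codon.
Phe: 2 codons.
Phe: 2 codons.
Phe: 2 codons.
1 × 2 × 2 × 2 = 8.

8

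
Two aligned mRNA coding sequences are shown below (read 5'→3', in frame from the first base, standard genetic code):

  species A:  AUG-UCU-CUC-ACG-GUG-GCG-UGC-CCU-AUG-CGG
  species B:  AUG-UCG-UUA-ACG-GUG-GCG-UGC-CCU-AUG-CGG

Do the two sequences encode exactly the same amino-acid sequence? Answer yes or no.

yes

Codon 1: AUG Met / AUG Met — identical.
Codon 2: UCU Ser / UCG Ser — synonymous.
Codon 3: CUC Leu / UUA Leu — synonymous.
Codon 4: ACG Thr / ACG Thr — identical.
Codon 5: GUG Val / GUG Val — identical.
Codon 6: GCG Ala / GCG Ala — identical.
Codon 7: UGC Cys / UGC Cys — identical.
Codon 8: CCU Pro / CCU Pro — identical.
Codon 9: AUG Met / AUG Met — identical.
Codon 10: CGG Arg / CGG Arg — identical.
Nonsynonymous differences: 0 → same protein.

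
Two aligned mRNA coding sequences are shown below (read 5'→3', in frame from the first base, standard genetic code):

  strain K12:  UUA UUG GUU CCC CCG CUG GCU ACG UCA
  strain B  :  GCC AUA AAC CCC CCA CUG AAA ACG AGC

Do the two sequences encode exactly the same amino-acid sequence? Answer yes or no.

Codon 1: UUA Leu / GCC Ala — nonsynonymous.
Codon 2: UUG Leu / AUA Ile — nonsynonymous.
Codon 3: GUU Val / AAC Asn — nonsynonymous.
Codon 4: CCC Pro / CCC Pro — identical.
Codon 5: CCG Pro / CCA Pro — synonymous.
Codon 6: CUG Leu / CUG Leu — identical.
Codon 7: GCU Ala / AAA Lys — nonsynonymous.
Codon 8: ACG Thr / ACG Thr — identical.
Codon 9: UCA Ser / AGC Ser — synonymous.
Nonsynonymous differences: 4 → different protein.

no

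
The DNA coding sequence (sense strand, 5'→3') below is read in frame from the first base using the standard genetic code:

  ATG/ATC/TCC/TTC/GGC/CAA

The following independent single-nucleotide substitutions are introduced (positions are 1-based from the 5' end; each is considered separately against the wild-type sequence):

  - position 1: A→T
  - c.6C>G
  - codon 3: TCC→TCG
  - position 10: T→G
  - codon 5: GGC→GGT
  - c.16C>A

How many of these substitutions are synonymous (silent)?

2

Codon 1: ATG (Met) → TTG (Leu) — missense.
Codon 2: ATC (Ile) → ATG (Met) — missense.
Codon 3: TCC (Ser) → TCG (Ser) — synonymous.
Codon 4: TTC (Phe) → GTC (Val) — missense.
Codon 5: GGC (Gly) → GGT (Gly) — synonymous.
Codon 6: CAA (Gln) → AAA (Lys) — missense.
Synonymous: 2 of 6.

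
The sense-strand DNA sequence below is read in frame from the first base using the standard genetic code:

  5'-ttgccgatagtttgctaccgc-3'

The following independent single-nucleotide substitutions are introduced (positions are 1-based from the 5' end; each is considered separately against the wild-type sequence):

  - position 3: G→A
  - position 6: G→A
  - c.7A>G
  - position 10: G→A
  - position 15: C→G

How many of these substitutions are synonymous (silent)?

Codon 1: TTG (Leu) → TTA (Leu) — synonymous.
Codon 2: CCG (Pro) → CCA (Pro) — synonymous.
Codon 3: ATA (Ile) → GTA (Val) — missense.
Codon 4: GTT (Val) → ATT (Ile) — missense.
Codon 5: TGC (Cys) → TGG (Trp) — missense.
Synonymous: 2 of 5.

2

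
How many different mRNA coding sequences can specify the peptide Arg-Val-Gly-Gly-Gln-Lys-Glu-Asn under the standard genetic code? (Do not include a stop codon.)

6144

Arg: 6 codons.
Val: 4 codons.
Gly: 4 codons.
Gly: 4 codons.
Gln: 2 codons.
Lys: 2 codons.
Glu: 2 codons.
Asn: 2 codons.
6 × 4 × 4 × 4 × 2 × 2 × 2 × 2 = 6144.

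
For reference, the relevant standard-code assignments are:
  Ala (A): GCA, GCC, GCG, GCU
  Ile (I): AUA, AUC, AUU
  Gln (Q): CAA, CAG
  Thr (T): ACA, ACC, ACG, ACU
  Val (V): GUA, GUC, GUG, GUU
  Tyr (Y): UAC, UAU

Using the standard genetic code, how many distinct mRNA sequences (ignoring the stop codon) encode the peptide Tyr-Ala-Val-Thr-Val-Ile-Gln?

Tyr: 2 codons.
Ala: 4 codons.
Val: 4 codons.
Thr: 4 codons.
Val: 4 codons.
Ile: 3 codons.
Gln: 2 codons.
2 × 4 × 4 × 4 × 4 × 3 × 2 = 3072.

3072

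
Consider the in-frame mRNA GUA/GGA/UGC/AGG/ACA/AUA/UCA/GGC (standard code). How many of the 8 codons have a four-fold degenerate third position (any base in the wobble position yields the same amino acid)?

Codon 1 GUA (Val): third position 4-fold.
Codon 2 GGA (Gly): third position 4-fold.
Codon 3 UGC (Cys): third position 2-fold.
Codon 4 AGG (Arg): third position 2-fold.
Codon 5 ACA (Thr): third position 4-fold.
Codon 6 AUA (Ile): third position 3-fold.
Codon 7 UCA (Ser): third position 4-fold.
Codon 8 GGC (Gly): third position 4-fold.
Four-fold degenerate third positions: 5.

5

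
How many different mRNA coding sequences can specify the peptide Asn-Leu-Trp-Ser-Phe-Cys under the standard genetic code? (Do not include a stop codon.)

Asn: 2 codons.
Leu: 6 codons.
Trp: 1 codon.
Ser: 6 codons.
Phe: 2 codons.
Cys: 2 codons.
2 × 6 × 1 × 6 × 2 × 2 = 288.

288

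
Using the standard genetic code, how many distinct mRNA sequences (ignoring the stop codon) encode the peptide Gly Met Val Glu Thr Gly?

512

Gly: 4 codons.
Met: 1 codon.
Val: 4 codons.
Glu: 2 codons.
Thr: 4 codons.
Gly: 4 codons.
4 × 1 × 4 × 2 × 4 × 4 = 512.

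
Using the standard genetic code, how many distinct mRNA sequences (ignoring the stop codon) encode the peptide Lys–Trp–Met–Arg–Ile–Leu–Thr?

Lys: 2 codons.
Trp: 1 codon.
Met: 1 codon.
Arg: 6 codons.
Ile: 3 codons.
Leu: 6 codons.
Thr: 4 codons.
2 × 1 × 1 × 6 × 3 × 6 × 4 = 864.

864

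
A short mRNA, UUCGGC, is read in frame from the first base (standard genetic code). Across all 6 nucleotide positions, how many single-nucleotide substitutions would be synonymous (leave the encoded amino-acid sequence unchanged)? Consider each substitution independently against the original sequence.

4

Codon 1 (UUC, Phe): 1 synonymous substitution.
Codon 2 (GGC, Gly): 3 synonymous substitutions.
Total: 1 + 3 = 4.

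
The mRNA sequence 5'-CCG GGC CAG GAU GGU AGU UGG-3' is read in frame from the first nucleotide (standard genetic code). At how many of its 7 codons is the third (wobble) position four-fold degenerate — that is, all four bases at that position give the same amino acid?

Codon 1 CCG (Pro): third position 4-fold.
Codon 2 GGC (Gly): third position 4-fold.
Codon 3 CAG (Gln): third position 2-fold.
Codon 4 GAU (Asp): third position 2-fold.
Codon 5 GGU (Gly): third position 4-fold.
Codon 6 AGU (Ser): third position 2-fold.
Codon 7 UGG (Trp): third position 1-fold.
Four-fold degenerate third positions: 3.

3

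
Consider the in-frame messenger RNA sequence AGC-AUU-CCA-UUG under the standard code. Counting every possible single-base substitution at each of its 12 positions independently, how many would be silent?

Codon 1 (AGC, Ser): 1 synonymous substitution.
Codon 2 (AUU, Ile): 2 synonymous substitutions.
Codon 3 (CCA, Pro): 3 synonymous substitutions.
Codon 4 (UUG, Leu): 2 synonymous substitutions.
Total: 1 + 2 + 3 + 2 = 8.

8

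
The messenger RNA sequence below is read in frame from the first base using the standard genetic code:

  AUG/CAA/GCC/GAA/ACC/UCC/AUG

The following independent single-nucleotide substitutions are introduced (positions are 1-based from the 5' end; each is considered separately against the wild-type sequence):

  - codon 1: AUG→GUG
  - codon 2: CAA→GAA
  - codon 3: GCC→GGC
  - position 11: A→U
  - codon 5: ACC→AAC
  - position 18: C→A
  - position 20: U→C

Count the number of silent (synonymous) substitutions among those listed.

1

Codon 1: AUG (Met) → GUG (Val) — missense.
Codon 2: CAA (Gln) → GAA (Glu) — missense.
Codon 3: GCC (Ala) → GGC (Gly) — missense.
Codon 4: GAA (Glu) → GUA (Val) — missense.
Codon 5: ACC (Thr) → AAC (Asn) — missense.
Codon 6: UCC (Ser) → UCA (Ser) — synonymous.
Codon 7: AUG (Met) → ACG (Thr) — missense.
Synonymous: 1 of 7.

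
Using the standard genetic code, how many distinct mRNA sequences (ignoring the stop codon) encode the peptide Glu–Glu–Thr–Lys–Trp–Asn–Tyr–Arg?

Glu: 2 codons.
Glu: 2 codons.
Thr: 4 codons.
Lys: 2 codons.
Trp: 1 codon.
Asn: 2 codons.
Tyr: 2 codons.
Arg: 6 codons.
2 × 2 × 4 × 2 × 1 × 2 × 2 × 6 = 768.

768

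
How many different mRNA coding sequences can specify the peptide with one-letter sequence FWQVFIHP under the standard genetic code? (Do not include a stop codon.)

Phe: 2 codons.
Trp: 1 codon.
Gln: 2 codons.
Val: 4 codons.
Phe: 2 codons.
Ile: 3 codons.
His: 2 codons.
Pro: 4 codons.
2 × 1 × 2 × 4 × 2 × 3 × 2 × 4 = 768.

768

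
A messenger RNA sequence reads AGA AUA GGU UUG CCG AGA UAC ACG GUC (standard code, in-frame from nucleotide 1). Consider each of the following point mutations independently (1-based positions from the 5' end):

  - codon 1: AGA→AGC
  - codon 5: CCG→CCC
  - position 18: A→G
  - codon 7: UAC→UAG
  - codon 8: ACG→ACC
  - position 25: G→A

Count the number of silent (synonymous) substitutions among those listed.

Codon 1: AGA (Arg) → AGC (Ser) — missense.
Codon 5: CCG (Pro) → CCC (Pro) — synonymous.
Codon 6: AGA (Arg) → AGG (Arg) — synonymous.
Codon 7: UAC (Tyr) → UAG (Stop) — nonsense.
Codon 8: ACG (Thr) → ACC (Thr) — synonymous.
Codon 9: GUC (Val) → AUC (Ile) — missense.
Synonymous: 3 of 6.

3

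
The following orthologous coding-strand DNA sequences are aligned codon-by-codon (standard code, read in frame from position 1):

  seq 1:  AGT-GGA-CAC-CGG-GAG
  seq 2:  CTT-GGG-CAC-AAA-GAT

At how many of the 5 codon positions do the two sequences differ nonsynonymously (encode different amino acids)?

3

Codon 1: AGT Ser / CTT Leu — nonsynonymous.
Codon 2: GGA Gly / GGG Gly — synonymous.
Codon 3: CAC His / CAC His — identical.
Codon 4: CGG Arg / AAA Lys — nonsynonymous.
Codon 5: GAG Glu / GAT Asp — nonsynonymous.
Nonsynonymous differences: 3.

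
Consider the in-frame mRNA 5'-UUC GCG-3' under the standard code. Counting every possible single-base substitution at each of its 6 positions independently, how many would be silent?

4

Codon 1 (UUC, Phe): 1 synonymous substitution.
Codon 2 (GCG, Ala): 3 synonymous substitutions.
Total: 1 + 3 = 4.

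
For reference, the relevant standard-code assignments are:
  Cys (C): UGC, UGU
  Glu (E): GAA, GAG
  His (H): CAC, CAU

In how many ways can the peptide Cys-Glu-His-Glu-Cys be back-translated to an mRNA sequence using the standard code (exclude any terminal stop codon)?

Cys: 2 codons.
Glu: 2 codons.
His: 2 codons.
Glu: 2 codons.
Cys: 2 codons.
2 × 2 × 2 × 2 × 2 = 32.

32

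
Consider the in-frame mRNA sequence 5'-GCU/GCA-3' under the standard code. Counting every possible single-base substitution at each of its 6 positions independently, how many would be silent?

6

Codon 1 (GCU, Ala): 3 synonymous substitutions.
Codon 2 (GCA, Ala): 3 synonymous substitutions.
Total: 3 + 3 = 6.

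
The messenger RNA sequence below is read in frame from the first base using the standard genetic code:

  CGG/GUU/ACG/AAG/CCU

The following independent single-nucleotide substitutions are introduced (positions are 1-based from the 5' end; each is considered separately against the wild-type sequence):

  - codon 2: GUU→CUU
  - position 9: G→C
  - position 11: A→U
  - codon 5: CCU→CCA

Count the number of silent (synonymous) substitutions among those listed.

Codon 2: GUU (Val) → CUU (Leu) — missense.
Codon 3: ACG (Thr) → ACC (Thr) — synonymous.
Codon 4: AAG (Lys) → AUG (Met) — missense.
Codon 5: CCU (Pro) → CCA (Pro) — synonymous.
Synonymous: 2 of 4.

2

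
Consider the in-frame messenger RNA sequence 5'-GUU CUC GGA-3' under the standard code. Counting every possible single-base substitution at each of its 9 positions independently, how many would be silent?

Codon 1 (GUU, Val): 3 synonymous substitutions.
Codon 2 (CUC, Leu): 3 synonymous substitutions.
Codon 3 (GGA, Gly): 3 synonymous substitutions.
Total: 3 + 3 + 3 = 9.

9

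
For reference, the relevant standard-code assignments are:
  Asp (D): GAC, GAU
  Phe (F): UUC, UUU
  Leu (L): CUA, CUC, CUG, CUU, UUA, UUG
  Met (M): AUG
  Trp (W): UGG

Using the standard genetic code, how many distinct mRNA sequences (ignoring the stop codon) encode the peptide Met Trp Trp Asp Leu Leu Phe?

Met: 1 codon.
Trp: 1 codon.
Trp: 1 codon.
Asp: 2 codons.
Leu: 6 codons.
Leu: 6 codons.
Phe: 2 codons.
1 × 1 × 1 × 2 × 6 × 6 × 2 = 144.

144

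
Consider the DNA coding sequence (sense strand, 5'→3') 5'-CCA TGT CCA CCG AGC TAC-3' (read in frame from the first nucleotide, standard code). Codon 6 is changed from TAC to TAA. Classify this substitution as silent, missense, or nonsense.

Position 18 falls in codon 6: TAC → Tyr.
After the substitution the codon is TAA → Stop.
The new codon is a stop codon, so this is a nonsense mutation.

nonsense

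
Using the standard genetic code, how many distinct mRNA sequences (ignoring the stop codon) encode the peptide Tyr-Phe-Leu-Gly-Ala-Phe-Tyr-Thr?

Tyr: 2 codons.
Phe: 2 codons.
Leu: 6 codons.
Gly: 4 codons.
Ala: 4 codons.
Phe: 2 codons.
Tyr: 2 codons.
Thr: 4 codons.
2 × 2 × 6 × 4 × 4 × 2 × 2 × 4 = 6144.

6144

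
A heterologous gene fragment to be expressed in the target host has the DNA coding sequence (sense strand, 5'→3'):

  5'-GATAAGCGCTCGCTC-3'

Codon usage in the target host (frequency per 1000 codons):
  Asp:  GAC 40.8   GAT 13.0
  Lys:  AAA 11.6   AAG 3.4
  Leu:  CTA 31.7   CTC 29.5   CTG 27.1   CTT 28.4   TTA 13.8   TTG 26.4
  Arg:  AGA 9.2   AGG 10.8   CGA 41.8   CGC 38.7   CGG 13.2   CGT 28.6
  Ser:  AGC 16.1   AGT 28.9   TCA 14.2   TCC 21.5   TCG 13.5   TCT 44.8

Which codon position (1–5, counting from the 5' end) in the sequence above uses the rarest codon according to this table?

Codon 1 GAT (Asp): 13.0 per 1000.
Codon 2 AAG (Lys): 3.4 per 1000.
Codon 3 CGC (Arg): 38.7 per 1000.
Codon 4 TCG (Ser): 13.5 per 1000.
Codon 5 CTC (Leu): 29.5 per 1000.
Lowest frequency is 3.4 at codon 2.

2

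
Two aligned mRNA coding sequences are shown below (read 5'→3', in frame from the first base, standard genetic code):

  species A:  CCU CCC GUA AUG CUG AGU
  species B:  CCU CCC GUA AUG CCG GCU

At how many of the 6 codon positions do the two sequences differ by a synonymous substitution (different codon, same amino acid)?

Codon 1: CCU Pro / CCU Pro — identical.
Codon 2: CCC Pro / CCC Pro — identical.
Codon 3: GUA Val / GUA Val — identical.
Codon 4: AUG Met / AUG Met — identical.
Codon 5: CUG Leu / CCG Pro — nonsynonymous.
Codon 6: AGU Ser / GCU Ala — nonsynonymous.
Synonymous differences: 0.

0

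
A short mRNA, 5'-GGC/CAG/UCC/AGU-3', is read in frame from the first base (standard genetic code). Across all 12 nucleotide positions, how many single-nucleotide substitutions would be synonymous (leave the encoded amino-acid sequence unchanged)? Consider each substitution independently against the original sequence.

Codon 1 (GGC, Gly): 3 synonymous substitutions.
Codon 2 (CAG, Gln): 1 synonymous substitution.
Codon 3 (UCC, Ser): 3 synonymous substitutions.
Codon 4 (AGU, Ser): 1 synonymous substitution.
Total: 3 + 1 + 3 + 1 = 8.

8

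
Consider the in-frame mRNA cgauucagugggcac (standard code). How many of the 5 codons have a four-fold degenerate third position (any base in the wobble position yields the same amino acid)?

2

Codon 1 CGA (Arg): third position 4-fold.
Codon 2 UUC (Phe): third position 2-fold.
Codon 3 AGU (Ser): third position 2-fold.
Codon 4 GGG (Gly): third position 4-fold.
Codon 5 CAC (His): third position 2-fold.
Four-fold degenerate third positions: 2.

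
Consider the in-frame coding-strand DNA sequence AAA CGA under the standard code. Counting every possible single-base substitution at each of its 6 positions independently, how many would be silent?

5

Codon 1 (AAA, Lys): 1 synonymous substitution.
Codon 2 (CGA, Arg): 4 synonymous substitutions.
Total: 1 + 4 = 5.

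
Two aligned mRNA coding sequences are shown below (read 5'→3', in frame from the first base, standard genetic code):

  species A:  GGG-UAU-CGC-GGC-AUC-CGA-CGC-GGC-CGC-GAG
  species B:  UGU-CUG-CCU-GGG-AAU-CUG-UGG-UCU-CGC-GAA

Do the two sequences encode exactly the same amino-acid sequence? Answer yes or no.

no

Codon 1: GGG Gly / UGU Cys — nonsynonymous.
Codon 2: UAU Tyr / CUG Leu — nonsynonymous.
Codon 3: CGC Arg / CCU Pro — nonsynonymous.
Codon 4: GGC Gly / GGG Gly — synonymous.
Codon 5: AUC Ile / AAU Asn — nonsynonymous.
Codon 6: CGA Arg / CUG Leu — nonsynonymous.
Codon 7: CGC Arg / UGG Trp — nonsynonymous.
Codon 8: GGC Gly / UCU Ser — nonsynonymous.
Codon 9: CGC Arg / CGC Arg — identical.
Codon 10: GAG Glu / GAA Glu — synonymous.
Nonsynonymous differences: 7 → different protein.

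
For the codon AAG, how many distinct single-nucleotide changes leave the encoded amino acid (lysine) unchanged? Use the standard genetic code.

1

Position 1: none → 0 synonymous.
Position 2: none → 0 synonymous.
Position 3: AAA → 1 synonymous.
Total: 0 + 0 + 1 = 1.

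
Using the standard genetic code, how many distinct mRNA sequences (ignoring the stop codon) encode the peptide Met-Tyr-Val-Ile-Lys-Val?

Met: 1 codon.
Tyr: 2 codons.
Val: 4 codons.
Ile: 3 codons.
Lys: 2 codons.
Val: 4 codons.
1 × 2 × 4 × 3 × 2 × 4 = 192.

192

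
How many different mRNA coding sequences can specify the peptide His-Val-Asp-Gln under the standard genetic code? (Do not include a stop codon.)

32

His: 2 codons.
Val: 4 codons.
Asp: 2 codons.
Gln: 2 codons.
2 × 4 × 2 × 2 = 32.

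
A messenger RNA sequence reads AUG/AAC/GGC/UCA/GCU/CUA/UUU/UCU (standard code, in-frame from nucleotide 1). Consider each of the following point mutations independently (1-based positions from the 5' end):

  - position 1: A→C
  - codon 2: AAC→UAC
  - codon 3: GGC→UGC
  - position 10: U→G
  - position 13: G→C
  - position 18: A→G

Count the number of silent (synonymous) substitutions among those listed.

1

Codon 1: AUG (Met) → CUG (Leu) — missense.
Codon 2: AAC (Asn) → UAC (Tyr) — missense.
Codon 3: GGC (Gly) → UGC (Cys) — missense.
Codon 4: UCA (Ser) → GCA (Ala) — missense.
Codon 5: GCU (Ala) → CCU (Pro) — missense.
Codon 6: CUA (Leu) → CUG (Leu) — synonymous.
Synonymous: 1 of 6.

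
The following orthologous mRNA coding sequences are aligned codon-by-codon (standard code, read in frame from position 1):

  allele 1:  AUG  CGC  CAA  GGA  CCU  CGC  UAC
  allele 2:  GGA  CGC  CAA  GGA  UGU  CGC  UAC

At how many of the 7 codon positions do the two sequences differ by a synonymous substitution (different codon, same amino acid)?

Codon 1: AUG Met / GGA Gly — nonsynonymous.
Codon 2: CGC Arg / CGC Arg — identical.
Codon 3: CAA Gln / CAA Gln — identical.
Codon 4: GGA Gly / GGA Gly — identical.
Codon 5: CCU Pro / UGU Cys — nonsynonymous.
Codon 6: CGC Arg / CGC Arg — identical.
Codon 7: UAC Tyr / UAC Tyr — identical.
Synonymous differences: 0.

0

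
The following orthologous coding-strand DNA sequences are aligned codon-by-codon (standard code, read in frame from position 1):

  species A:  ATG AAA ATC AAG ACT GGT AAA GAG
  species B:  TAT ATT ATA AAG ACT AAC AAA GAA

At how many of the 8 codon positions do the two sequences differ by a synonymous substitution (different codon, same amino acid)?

Codon 1: ATG Met / TAT Tyr — nonsynonymous.
Codon 2: AAA Lys / ATT Ile — nonsynonymous.
Codon 3: ATC Ile / ATA Ile — synonymous.
Codon 4: AAG Lys / AAG Lys — identical.
Codon 5: ACT Thr / ACT Thr — identical.
Codon 6: GGT Gly / AAC Asn — nonsynonymous.
Codon 7: AAA Lys / AAA Lys — identical.
Codon 8: GAG Glu / GAA Glu — synonymous.
Synonymous differences: 2.

2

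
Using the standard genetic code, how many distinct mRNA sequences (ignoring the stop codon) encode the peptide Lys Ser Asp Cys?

48

Lys: 2 codons.
Ser: 6 codons.
Asp: 2 codons.
Cys: 2 codons.
2 × 6 × 2 × 2 = 48.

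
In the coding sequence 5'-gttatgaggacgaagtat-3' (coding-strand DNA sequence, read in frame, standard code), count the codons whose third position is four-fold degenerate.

2

Codon 1 GTT (Val): third position 4-fold.
Codon 2 ATG (Met): third position 1-fold.
Codon 3 AGG (Arg): third position 2-fold.
Codon 4 ACG (Thr): third position 4-fold.
Codon 5 AAG (Lys): third position 2-fold.
Codon 6 TAT (Tyr): third position 2-fold.
Four-fold degenerate third positions: 2.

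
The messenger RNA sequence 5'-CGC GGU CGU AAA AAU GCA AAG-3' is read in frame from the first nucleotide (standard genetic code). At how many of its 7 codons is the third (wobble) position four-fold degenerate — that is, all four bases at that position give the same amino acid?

4

Codon 1 CGC (Arg): third position 4-fold.
Codon 2 GGU (Gly): third position 4-fold.
Codon 3 CGU (Arg): third position 4-fold.
Codon 4 AAA (Lys): third position 2-fold.
Codon 5 AAU (Asn): third position 2-fold.
Codon 6 GCA (Ala): third position 4-fold.
Codon 7 AAG (Lys): third position 2-fold.
Four-fold degenerate third positions: 4.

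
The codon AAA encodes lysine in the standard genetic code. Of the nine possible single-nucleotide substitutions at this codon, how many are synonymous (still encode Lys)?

1

Position 1: none → 0 synonymous.
Position 2: none → 0 synonymous.
Position 3: AAG → 1 synonymous.
Total: 0 + 0 + 1 = 1.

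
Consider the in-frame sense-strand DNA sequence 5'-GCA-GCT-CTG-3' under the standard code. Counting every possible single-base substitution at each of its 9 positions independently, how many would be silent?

Codon 1 (GCA, Ala): 3 synonymous substitutions.
Codon 2 (GCT, Ala): 3 synonymous substitutions.
Codon 3 (CTG, Leu): 4 synonymous substitutions.
Total: 3 + 3 + 4 = 10.

10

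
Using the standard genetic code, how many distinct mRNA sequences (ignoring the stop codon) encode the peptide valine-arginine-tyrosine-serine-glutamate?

576

Val: 4 codons.
Arg: 6 codons.
Tyr: 2 codons.
Ser: 6 codons.
Glu: 2 codons.
4 × 6 × 2 × 6 × 2 = 576.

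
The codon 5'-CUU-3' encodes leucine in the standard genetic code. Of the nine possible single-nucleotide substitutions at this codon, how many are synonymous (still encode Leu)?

3

Position 1: none → 0 synonymous.
Position 2: none → 0 synonymous.
Position 3: CUC, CUA, CUG → 3 synonymous.
Total: 0 + 0 + 3 = 3.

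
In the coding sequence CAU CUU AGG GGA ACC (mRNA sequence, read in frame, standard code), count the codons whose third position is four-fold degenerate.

3

Codon 1 CAU (His): third position 2-fold.
Codon 2 CUU (Leu): third position 4-fold.
Codon 3 AGG (Arg): third position 2-fold.
Codon 4 GGA (Gly): third position 4-fold.
Codon 5 ACC (Thr): third position 4-fold.
Four-fold degenerate third positions: 3.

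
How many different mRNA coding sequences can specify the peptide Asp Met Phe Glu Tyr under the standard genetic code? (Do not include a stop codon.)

16

Asp: 2 codons.
Met: 1 codon.
Phe: 2 codons.
Glu: 2 codons.
Tyr: 2 codons.
2 × 1 × 2 × 2 × 2 = 16.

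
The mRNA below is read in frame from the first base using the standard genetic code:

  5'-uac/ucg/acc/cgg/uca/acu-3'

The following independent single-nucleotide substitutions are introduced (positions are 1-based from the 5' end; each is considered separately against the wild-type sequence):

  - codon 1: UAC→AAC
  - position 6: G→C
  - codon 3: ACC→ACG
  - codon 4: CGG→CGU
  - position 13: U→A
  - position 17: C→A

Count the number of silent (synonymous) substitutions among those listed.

3

Codon 1: UAC (Tyr) → AAC (Asn) — missense.
Codon 2: UCG (Ser) → UCC (Ser) — synonymous.
Codon 3: ACC (Thr) → ACG (Thr) — synonymous.
Codon 4: CGG (Arg) → CGU (Arg) — synonymous.
Codon 5: UCA (Ser) → ACA (Thr) — missense.
Codon 6: ACU (Thr) → AAU (Asn) — missense.
Synonymous: 3 of 6.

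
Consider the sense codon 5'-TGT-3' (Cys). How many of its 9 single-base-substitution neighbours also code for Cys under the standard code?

1

Position 1: none → 0 synonymous.
Position 2: none → 0 synonymous.
Position 3: TGC → 1 synonymous.
Total: 0 + 0 + 1 = 1.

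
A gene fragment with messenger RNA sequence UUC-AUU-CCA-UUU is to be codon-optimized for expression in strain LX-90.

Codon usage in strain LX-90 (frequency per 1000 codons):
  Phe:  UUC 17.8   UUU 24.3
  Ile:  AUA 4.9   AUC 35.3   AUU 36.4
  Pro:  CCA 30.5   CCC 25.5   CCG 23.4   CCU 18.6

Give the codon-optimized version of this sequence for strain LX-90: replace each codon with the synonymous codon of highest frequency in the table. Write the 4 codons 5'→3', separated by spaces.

Codon 1 (Phe): best is UUU at 24.3.
Codon 2 (Ile): best is AUU at 36.4.
Codon 3 (Pro): best is CCA at 30.5.
Codon 4 (Phe): best is UUU at 24.3.

UUU AUU CCA UUU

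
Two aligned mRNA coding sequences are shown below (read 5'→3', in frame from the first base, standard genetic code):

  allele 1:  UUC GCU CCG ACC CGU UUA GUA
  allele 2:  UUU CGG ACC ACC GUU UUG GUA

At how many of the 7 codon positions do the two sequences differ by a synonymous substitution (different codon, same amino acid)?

Codon 1: UUC Phe / UUU Phe — synonymous.
Codon 2: GCU Ala / CGG Arg — nonsynonymous.
Codon 3: CCG Pro / ACC Thr — nonsynonymous.
Codon 4: ACC Thr / ACC Thr — identical.
Codon 5: CGU Arg / GUU Val — nonsynonymous.
Codon 6: UUA Leu / UUG Leu — synonymous.
Codon 7: GUA Val / GUA Val — identical.
Synonymous differences: 2.

2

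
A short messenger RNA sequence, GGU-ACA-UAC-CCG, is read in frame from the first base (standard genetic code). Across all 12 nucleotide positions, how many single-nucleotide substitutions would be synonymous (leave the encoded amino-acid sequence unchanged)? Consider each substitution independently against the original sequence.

Codon 1 (GGU, Gly): 3 synonymous substitutions.
Codon 2 (ACA, Thr): 3 synonymous substitutions.
Codon 3 (UAC, Tyr): 1 synonymous substitution.
Codon 4 (CCG, Pro): 3 synonymous substitutions.
Total: 3 + 3 + 1 + 3 = 10.

10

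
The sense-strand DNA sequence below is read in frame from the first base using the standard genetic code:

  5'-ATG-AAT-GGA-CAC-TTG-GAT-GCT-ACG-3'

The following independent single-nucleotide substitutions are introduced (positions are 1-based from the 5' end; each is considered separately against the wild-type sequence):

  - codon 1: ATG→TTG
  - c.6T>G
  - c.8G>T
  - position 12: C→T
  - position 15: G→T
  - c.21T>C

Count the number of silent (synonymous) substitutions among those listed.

Codon 1: ATG (Met) → TTG (Leu) — missense.
Codon 2: AAT (Asn) → AAG (Lys) — missense.
Codon 3: GGA (Gly) → GTA (Val) — missense.
Codon 4: CAC (His) → CAT (His) — synonymous.
Codon 5: TTG (Leu) → TTT (Phe) — missense.
Codon 7: GCT (Ala) → GCC (Ala) — synonymous.
Synonymous: 2 of 6.

2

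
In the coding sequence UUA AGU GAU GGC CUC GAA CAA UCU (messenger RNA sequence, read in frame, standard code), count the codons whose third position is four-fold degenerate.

Codon 1 UUA (Leu): third position 2-fold.
Codon 2 AGU (Ser): third position 2-fold.
Codon 3 GAU (Asp): third position 2-fold.
Codon 4 GGC (Gly): third position 4-fold.
Codon 5 CUC (Leu): third position 4-fold.
Codon 6 GAA (Glu): third position 2-fold.
Codon 7 CAA (Gln): third position 2-fold.
Codon 8 UCU (Ser): third position 4-fold.
Four-fold degenerate third positions: 3.

3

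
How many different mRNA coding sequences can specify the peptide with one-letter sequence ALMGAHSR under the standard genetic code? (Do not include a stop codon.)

27648

Ala: 4 codons.
Leu: 6 codons.
Met: 1 codon.
Gly: 4 codons.
Ala: 4 codons.
His: 2 codons.
Ser: 6 codons.
Arg: 6 codons.
4 × 6 × 1 × 4 × 4 × 2 × 6 × 6 = 27648.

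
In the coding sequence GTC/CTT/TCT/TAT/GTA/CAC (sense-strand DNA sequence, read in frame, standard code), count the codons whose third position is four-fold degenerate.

4

Codon 1 GTC (Val): third position 4-fold.
Codon 2 CTT (Leu): third position 4-fold.
Codon 3 TCT (Ser): third position 4-fold.
Codon 4 TAT (Tyr): third position 2-fold.
Codon 5 GTA (Val): third position 4-fold.
Codon 6 CAC (His): third position 2-fold.
Four-fold degenerate third positions: 4.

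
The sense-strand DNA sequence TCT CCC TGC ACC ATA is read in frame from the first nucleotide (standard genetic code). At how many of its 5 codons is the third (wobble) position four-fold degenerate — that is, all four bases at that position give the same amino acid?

3

Codon 1 TCT (Ser): third position 4-fold.
Codon 2 CCC (Pro): third position 4-fold.
Codon 3 TGC (Cys): third position 2-fold.
Codon 4 ACC (Thr): third position 4-fold.
Codon 5 ATA (Ile): third position 3-fold.
Four-fold degenerate third positions: 3.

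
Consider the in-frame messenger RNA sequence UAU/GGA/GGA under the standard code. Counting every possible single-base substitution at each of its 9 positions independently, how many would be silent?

7

Codon 1 (UAU, Tyr): 1 synonymous substitution.
Codon 2 (GGA, Gly): 3 synonymous substitutions.
Codon 3 (GGA, Gly): 3 synonymous substitutions.
Total: 1 + 3 + 3 = 7.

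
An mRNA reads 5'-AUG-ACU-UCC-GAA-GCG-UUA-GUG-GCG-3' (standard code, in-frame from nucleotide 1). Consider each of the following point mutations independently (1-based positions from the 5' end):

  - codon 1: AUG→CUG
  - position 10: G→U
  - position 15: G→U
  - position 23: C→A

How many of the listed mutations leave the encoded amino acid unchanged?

Codon 1: AUG (Met) → CUG (Leu) — missense.
Codon 4: GAA (Glu) → UAA (Stop) — nonsense.
Codon 5: GCG (Ala) → GCU (Ala) — synonymous.
Codon 8: GCG (Ala) → GAG (Glu) — missense.
Synonymous: 1 of 4.

1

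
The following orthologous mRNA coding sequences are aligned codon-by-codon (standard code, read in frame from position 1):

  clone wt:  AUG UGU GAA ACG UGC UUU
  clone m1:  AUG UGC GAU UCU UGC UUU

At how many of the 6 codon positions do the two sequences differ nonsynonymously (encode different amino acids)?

2

Codon 1: AUG Met / AUG Met — identical.
Codon 2: UGU Cys / UGC Cys — synonymous.
Codon 3: GAA Glu / GAU Asp — nonsynonymous.
Codon 4: ACG Thr / UCU Ser — nonsynonymous.
Codon 5: UGC Cys / UGC Cys — identical.
Codon 6: UUU Phe / UUU Phe — identical.
Nonsynonymous differences: 2.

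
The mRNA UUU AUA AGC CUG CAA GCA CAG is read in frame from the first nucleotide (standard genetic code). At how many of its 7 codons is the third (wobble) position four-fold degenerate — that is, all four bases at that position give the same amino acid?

2

Codon 1 UUU (Phe): third position 2-fold.
Codon 2 AUA (Ile): third position 3-fold.
Codon 3 AGC (Ser): third position 2-fold.
Codon 4 CUG (Leu): third position 4-fold.
Codon 5 CAA (Gln): third position 2-fold.
Codon 6 GCA (Ala): third position 4-fold.
Codon 7 CAG (Gln): third position 2-fold.
Four-fold degenerate third positions: 2.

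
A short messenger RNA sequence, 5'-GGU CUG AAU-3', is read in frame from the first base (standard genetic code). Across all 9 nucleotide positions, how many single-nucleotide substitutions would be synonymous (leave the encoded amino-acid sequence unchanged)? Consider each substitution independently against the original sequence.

Codon 1 (GGU, Gly): 3 synonymous substitutions.
Codon 2 (CUG, Leu): 4 synonymous substitutions.
Codon 3 (AAU, Asn): 1 synonymous substitution.
Total: 3 + 4 + 1 = 8.

8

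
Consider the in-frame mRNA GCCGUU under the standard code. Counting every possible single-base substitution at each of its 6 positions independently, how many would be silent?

6

Codon 1 (GCC, Ala): 3 synonymous substitutions.
Codon 2 (GUU, Val): 3 synonymous substitutions.
Total: 3 + 3 = 6.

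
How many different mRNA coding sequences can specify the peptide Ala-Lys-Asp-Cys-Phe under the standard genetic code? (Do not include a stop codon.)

64

Ala: 4 codons.
Lys: 2 codons.
Asp: 2 codons.
Cys: 2 codons.
Phe: 2 codons.
4 × 2 × 2 × 2 × 2 = 64.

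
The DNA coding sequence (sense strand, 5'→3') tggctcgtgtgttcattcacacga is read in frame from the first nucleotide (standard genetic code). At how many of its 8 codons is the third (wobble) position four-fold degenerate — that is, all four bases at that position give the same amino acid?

5

Codon 1 TGG (Trp): third position 1-fold.
Codon 2 CTC (Leu): third position 4-fold.
Codon 3 GTG (Val): third position 4-fold.
Codon 4 TGT (Cys): third position 2-fold.
Codon 5 TCA (Ser): third position 4-fold.
Codon 6 TTC (Phe): third position 2-fold.
Codon 7 ACA (Thr): third position 4-fold.
Codon 8 CGA (Arg): third position 4-fold.
Four-fold degenerate third positions: 5.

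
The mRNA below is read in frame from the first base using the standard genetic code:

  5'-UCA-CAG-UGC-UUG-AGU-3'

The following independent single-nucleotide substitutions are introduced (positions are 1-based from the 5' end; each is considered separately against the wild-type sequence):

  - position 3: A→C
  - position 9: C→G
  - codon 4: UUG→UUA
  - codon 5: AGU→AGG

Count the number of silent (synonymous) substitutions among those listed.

2

Codon 1: UCA (Ser) → UCC (Ser) — synonymous.
Codon 3: UGC (Cys) → UGG (Trp) — missense.
Codon 4: UUG (Leu) → UUA (Leu) — synonymous.
Codon 5: AGU (Ser) → AGG (Arg) — missense.
Synonymous: 2 of 4.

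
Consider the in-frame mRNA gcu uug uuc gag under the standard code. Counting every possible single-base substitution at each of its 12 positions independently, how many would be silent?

Codon 1 (GCU, Ala): 3 synonymous substitutions.
Codon 2 (UUG, Leu): 2 synonymous substitutions.
Codon 3 (UUC, Phe): 1 synonymous substitution.
Codon 4 (GAG, Glu): 1 synonymous substitution.
Total: 3 + 2 + 1 + 1 = 7.

7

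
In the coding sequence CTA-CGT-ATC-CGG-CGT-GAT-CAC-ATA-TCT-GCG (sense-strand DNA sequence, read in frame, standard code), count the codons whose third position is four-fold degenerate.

6

Codon 1 CTA (Leu): third position 4-fold.
Codon 2 CGT (Arg): third position 4-fold.
Codon 3 ATC (Ile): third position 3-fold.
Codon 4 CGG (Arg): third position 4-fold.
Codon 5 CGT (Arg): third position 4-fold.
Codon 6 GAT (Asp): third position 2-fold.
Codon 7 CAC (His): third position 2-fold.
Codon 8 ATA (Ile): third position 3-fold.
Codon 9 TCT (Ser): third position 4-fold.
Codon 10 GCG (Ala): third position 4-fold.
Four-fold degenerate third positions: 6.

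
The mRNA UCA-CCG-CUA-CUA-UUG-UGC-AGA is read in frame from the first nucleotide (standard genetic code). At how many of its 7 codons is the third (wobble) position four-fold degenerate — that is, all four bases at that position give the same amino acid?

4

Codon 1 UCA (Ser): third position 4-fold.
Codon 2 CCG (Pro): third position 4-fold.
Codon 3 CUA (Leu): third position 4-fold.
Codon 4 CUA (Leu): third position 4-fold.
Codon 5 UUG (Leu): third position 2-fold.
Codon 6 UGC (Cys): third position 2-fold.
Codon 7 AGA (Arg): third position 2-fold.
Four-fold degenerate third positions: 4.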